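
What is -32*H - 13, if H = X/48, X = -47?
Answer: 55/3 ≈ 18.333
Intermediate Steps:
H = -47/48 ≈ -0.97917
-32*H - 13 = -32*(-47/48) - 13 = 94/3 - 13 = 55/3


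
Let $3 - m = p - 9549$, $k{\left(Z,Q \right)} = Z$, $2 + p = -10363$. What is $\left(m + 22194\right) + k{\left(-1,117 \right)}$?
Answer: $42110$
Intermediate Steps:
$p = -10365$ ($p = -2 - 10363 = -10365$)
$m = 19917$ ($m = 3 - \left(-10365 - 9549\right) = 3 - -19914 = 3 + 19914 = 19917$)
$\left(m + 22194\right) + k{\left(-1,117 \right)} = \left(19917 + 22194\right) - 1 = 42111 - 1 = 42110$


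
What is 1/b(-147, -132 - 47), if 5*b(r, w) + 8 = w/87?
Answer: -87/175 ≈ -0.49714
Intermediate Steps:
b(r, w) = -8/5 + w/435 (b(r, w) = -8/5 + (w/87)/5 = -8/5 + w/435)
1/b(-147, -132 - 47) = 1/(-8/5 + (-132 - 47)/435) = 1/(-8/5 + (1/435)*(-179)) = 1/(-8/5 - 179/435) = 1/(-175/87) = -87/175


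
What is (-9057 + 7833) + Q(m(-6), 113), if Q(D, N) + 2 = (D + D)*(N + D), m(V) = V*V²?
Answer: 43270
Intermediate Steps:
m(V) = V³
Q(D, N) = -2 + 2*D*(D + N) (Q(D, N) = -2 + (D + D)*(N + D) = -2 + (2*D)*(D + N) = -2 + 2*D*(D + N))
(-9057 + 7833) + Q(m(-6), 113) = (-9057 + 7833) + (-2 + 2*((-6)³)² + 2*(-6)³*113) = -1224 + (-2 + 2*(-216)² + 2*(-216)*113) = -1224 + (-2 + 2*46656 - 48816) = -1224 + (-2 + 93312 - 48816) = -1224 + 44494 = 43270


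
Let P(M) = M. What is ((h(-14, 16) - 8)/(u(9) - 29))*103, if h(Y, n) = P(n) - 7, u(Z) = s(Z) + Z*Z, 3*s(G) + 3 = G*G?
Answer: 103/78 ≈ 1.3205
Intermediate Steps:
s(G) = -1 + G**2/3 (s(G) = -1 + (G*G)/3 = -1 + G**2/3)
u(Z) = -1 + 4*Z**2/3 (u(Z) = (-1 + Z**2/3) + Z*Z = (-1 + Z**2/3) + Z**2 = -1 + 4*Z**2/3)
h(Y, n) = -7 + n (h(Y, n) = n - 7 = -7 + n)
((h(-14, 16) - 8)/(u(9) - 29))*103 = (((-7 + 16) - 8)/((-1 + (4/3)*9**2) - 29))*103 = ((9 - 8)/((-1 + (4/3)*81) - 29))*103 = (1/((-1 + 108) - 29))*103 = (1/(107 - 29))*103 = (1/78)*103 = 103/78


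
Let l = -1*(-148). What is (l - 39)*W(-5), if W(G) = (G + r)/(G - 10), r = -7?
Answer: 436/5 ≈ 87.200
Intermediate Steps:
l = 148
W(G) = (-7 + G)/(-10 + G) (W(G) = (G - 7)/(G - 10) = (-7 + G)/(-10 + G))
(l - 39)*W(-5) = (148 - 39)*((-7 - 5)/(-10 - 5)) = 109*(-12/(-15)) = 109*(-1/15*(-12)) = 109*(⅘) = 436/5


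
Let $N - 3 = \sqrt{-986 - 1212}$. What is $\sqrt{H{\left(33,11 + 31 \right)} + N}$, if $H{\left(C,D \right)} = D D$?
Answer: $\sqrt{1767 + i \sqrt{2198}} \approx 42.039 + 0.5576 i$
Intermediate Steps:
$H{\left(C,D \right)} = D^{2}$
$N = 3 + i \sqrt{2198}$ ($N = 3 + \sqrt{-986 - 1212} = 3 + \sqrt{-2198} = 3 + i \sqrt{2198} \approx 3.0 + 46.883 i$)
$\sqrt{H{\left(33,11 + 31 \right)} + N} = \sqrt{\left(11 + 31\right)^{2} + \left(3 + i \sqrt{2198}\right)} = \sqrt{42^{2} + \left(3 + i \sqrt{2198}\right)} = \sqrt{1764 + \left(3 + i \sqrt{2198}\right)} = \sqrt{1767 + i \sqrt{2198}}$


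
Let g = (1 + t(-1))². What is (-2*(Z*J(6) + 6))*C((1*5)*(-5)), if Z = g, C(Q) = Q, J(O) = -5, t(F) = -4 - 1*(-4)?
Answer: 50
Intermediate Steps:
t(F) = 0 (t(F) = -4 + 4 = 0)
g = 1 (g = (1 + 0)² = 1² = 1)
Z = 1
(-2*(Z*J(6) + 6))*C((1*5)*(-5)) = (-2*(1*(-5) + 6))*((1*5)*(-5)) = (-2*(-5 + 6))*(5*(-5)) = -2*1*(-25) = -2*(-25) = 50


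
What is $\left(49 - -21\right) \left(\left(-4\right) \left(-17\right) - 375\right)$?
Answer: $-21490$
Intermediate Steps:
$\left(49 - -21\right) \left(\left(-4\right) \left(-17\right) - 375\right) = \left(49 + \left(-212 + 233\right)\right) \left(68 - 375\right) = \left(49 + 21\right) \left(-307\right) = 70 \left(-307\right) = -21490$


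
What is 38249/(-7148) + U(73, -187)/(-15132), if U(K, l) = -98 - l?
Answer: -72427505/13520442 ≈ -5.3569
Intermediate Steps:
38249/(-7148) + U(73, -187)/(-15132) = 38249/(-7148) + (-98 - 1*(-187))/(-15132) = 38249*(-1/7148) + (-98 + 187)*(-1/15132) = -38249/7148 + 89*(-1/15132) = -38249/7148 - 89/15132 = -72427505/13520442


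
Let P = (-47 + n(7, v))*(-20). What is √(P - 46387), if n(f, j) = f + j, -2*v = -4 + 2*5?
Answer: I*√45527 ≈ 213.37*I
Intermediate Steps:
v = -3 (v = -(-4 + 2*5)/2 = -(-4 + 10)/2 = -½*6 = -3)
P = 860 (P = (-47 + (7 - 3))*(-20) = (-47 + 4)*(-20) = -43*(-20) = 860)
√(P - 46387) = √(860 - 46387) = √(-45527) = I*√45527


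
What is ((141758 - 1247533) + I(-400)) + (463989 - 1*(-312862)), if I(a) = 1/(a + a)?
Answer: -263139201/800 ≈ -3.2892e+5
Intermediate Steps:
I(a) = 1/(2*a)
((141758 - 1247533) + I(-400)) + (463989 - 1*(-312862)) = ((141758 - 1247533) + (½)/(-400)) + (463989 - 1*(-312862)) = (-1105775 + (½)*(-1/400)) + (463989 + 312862) = (-1105775 - 1/800) + 776851 = -884620001/800 + 776851 = -263139201/800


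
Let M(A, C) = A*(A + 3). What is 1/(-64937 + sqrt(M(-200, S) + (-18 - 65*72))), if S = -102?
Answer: -64937/4216779267 - sqrt(34702)/4216779267 ≈ -1.5444e-5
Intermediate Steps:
M(A, C) = A*(3 + A)
1/(-64937 + sqrt(M(-200, S) + (-18 - 65*72))) = 1/(-64937 + sqrt(-200*(3 - 200) + (-18 - 65*72))) = 1/(-64937 + sqrt(-200*(-197) + (-18 - 4680))) = 1/(-64937 + sqrt(39400 - 4698)) = 1/(-64937 + sqrt(34702))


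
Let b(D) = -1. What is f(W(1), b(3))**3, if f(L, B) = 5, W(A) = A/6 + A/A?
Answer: 125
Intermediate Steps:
W(A) = 1 + A/6 (W(A) = A*(1/6) + 1 = A/6 + 1 = 1 + A/6)
f(W(1), b(3))**3 = 5**3 = 125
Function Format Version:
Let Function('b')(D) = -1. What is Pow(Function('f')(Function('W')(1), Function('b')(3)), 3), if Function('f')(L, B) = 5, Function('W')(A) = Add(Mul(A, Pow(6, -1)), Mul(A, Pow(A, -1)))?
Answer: 125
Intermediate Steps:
Function('W')(A) = Add(1, Mul(Rational(1, 6), A)) (Function('W')(A) = Add(Mul(A, Rational(1, 6)), 1) = Add(Mul(Rational(1, 6), A), 1) = Add(1, Mul(Rational(1, 6), A)))
Pow(Function('f')(Function('W')(1), Function('b')(3)), 3) = Pow(5, 3) = 125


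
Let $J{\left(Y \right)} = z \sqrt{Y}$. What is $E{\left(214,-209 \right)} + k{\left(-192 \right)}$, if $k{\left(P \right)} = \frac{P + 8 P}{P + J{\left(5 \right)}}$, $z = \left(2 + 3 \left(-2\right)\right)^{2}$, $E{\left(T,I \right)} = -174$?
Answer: $- \frac{22890}{139} + \frac{108 \sqrt{5}}{139} \approx -162.94$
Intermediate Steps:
$z = 16$ ($z = \left(2 - 6\right)^{2} = \left(-4\right)^{2} = 16$)
$J{\left(Y \right)} = 16 \sqrt{Y}$
$k{\left(P \right)} = \frac{9 P}{P + 16 \sqrt{5}}$ ($k{\left(P \right)} = \frac{P + 8 P}{P + 16 \sqrt{5}} = \frac{9 P}{P + 16 \sqrt{5}}$)
$E{\left(214,-209 \right)} + k{\left(-192 \right)} = -174 + 9 \left(-192\right) \frac{1}{-192 + 16 \sqrt{5}} = -174 - \frac{1728}{-192 + 16 \sqrt{5}}$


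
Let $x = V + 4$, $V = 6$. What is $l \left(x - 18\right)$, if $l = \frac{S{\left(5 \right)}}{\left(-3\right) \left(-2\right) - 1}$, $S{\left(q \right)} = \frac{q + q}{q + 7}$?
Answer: $- \frac{4}{3} \approx -1.3333$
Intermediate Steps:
$x = 10$ ($x = 6 + 4 = 10$)
$S{\left(q \right)} = \frac{2 q}{7 + q}$
$l = \frac{1}{6}$ ($l = \frac{2 \cdot 5 \frac{1}{7 + 5}}{\left(-3\right) \left(-2\right) - 1} = \frac{2 \cdot 5 \cdot \frac{1}{12}}{6 - 1} = \frac{2 \cdot 5 \cdot \frac{1}{12}}{5} = \frac{5}{6} \cdot \frac{1}{5} = \frac{1}{6} \approx 0.16667$)
$l \left(x - 18\right) = \frac{10 - 18}{6} = \frac{1}{6} \left(-8\right) = - \frac{4}{3}$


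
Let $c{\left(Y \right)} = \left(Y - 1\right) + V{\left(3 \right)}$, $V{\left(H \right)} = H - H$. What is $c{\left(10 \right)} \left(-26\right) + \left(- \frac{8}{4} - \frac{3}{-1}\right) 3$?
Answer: $-231$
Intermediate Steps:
$V{\left(H \right)} = 0$
$c{\left(Y \right)} = -1 + Y$ ($c{\left(Y \right)} = \left(Y - 1\right) + 0 = \left(-1 + Y\right) + 0 = -1 + Y$)
$c{\left(10 \right)} \left(-26\right) + \left(- \frac{8}{4} - \frac{3}{-1}\right) 3 = \left(-1 + 10\right) \left(-26\right) + \left(- \frac{8}{4} - \frac{3}{-1}\right) 3 = 9 \left(-26\right) + \left(\left(-8\right) \frac{1}{4} - -3\right) 3 = -234 + \left(-2 + 3\right) 3 = -234 + 1 \cdot 3 = -234 + 3 = -231$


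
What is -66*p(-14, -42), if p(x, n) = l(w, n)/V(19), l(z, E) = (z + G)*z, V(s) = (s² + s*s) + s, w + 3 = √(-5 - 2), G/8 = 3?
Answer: 1540/247 - 396*I*√7/247 ≈ 6.2348 - 4.2418*I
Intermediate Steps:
G = 24 (G = 8*3 = 24)
w = -3 + I*√7 (w = -3 + √(-5 - 2) = -3 + √(-7) = -3 + I*√7 ≈ -3.0 + 2.6458*I)
V(s) = s + 2*s² (V(s) = (s² + s²) + s = 2*s² + s = s + 2*s²)
l(z, E) = z*(24 + z) (l(z, E) = (z + 24)*z = (24 + z)*z = z*(24 + z))
p(x, n) = (-3 + I*√7)*(21 + I*√7)/741 (p(x, n) = ((-3 + I*√7)*(24 + (-3 + I*√7)))/((19*(1 + 2*19))) = ((-3 + I*√7)*(21 + I*√7))/((19*(1 + 38))) = ((-3 + I*√7)*(21 + I*√7))/((19*39)) = ((-3 + I*√7)*(21 + I*√7))/741 = ((-3 + I*√7)*(21 + I*√7))*(1/741) = (-3 + I*√7)*(21 + I*√7)/741)
-66*p(-14, -42) = -66*(-70/741 + 6*I*√7/247) = 1540/247 - 396*I*√7/247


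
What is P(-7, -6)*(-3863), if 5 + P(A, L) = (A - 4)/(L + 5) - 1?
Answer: -19315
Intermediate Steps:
P(A, L) = -6 + (-4 + A)/(5 + L) (P(A, L) = -5 + ((A - 4)/(L + 5) - 1) = -5 + ((-4 + A)/(5 + L) - 1) = -5 + (-1 + (-4 + A)/(5 + L)) = -6 + (-4 + A)/(5 + L))
P(-7, -6)*(-3863) = ((-34 - 7 - 6*(-6))/(5 - 6))*(-3863) = ((-34 - 7 + 36)/(-1))*(-3863) = -1*(-5)*(-3863) = 5*(-3863) = -19315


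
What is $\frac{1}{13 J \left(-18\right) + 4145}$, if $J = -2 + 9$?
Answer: $\frac{1}{2507} \approx 0.00039888$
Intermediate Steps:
$J = 7$
$\frac{1}{13 J \left(-18\right) + 4145} = \frac{1}{13 \cdot 7 \left(-18\right) + 4145} = \frac{1}{91 \left(-18\right) + 4145} = \frac{1}{-1638 + 4145} = \frac{1}{2507}$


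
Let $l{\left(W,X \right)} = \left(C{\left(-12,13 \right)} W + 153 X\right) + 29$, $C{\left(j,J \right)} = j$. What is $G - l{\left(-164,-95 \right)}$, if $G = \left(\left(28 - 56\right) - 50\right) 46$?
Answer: $8950$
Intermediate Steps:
$l{\left(W,X \right)} = 29 - 12 W + 153 X$ ($l{\left(W,X \right)} = \left(- 12 W + 153 X\right) + 29 = 29 - 12 W + 153 X$)
$G = -3588$ ($G = \left(-28 - 50\right) 46 = \left(-78\right) 46 = -3588$)
$G - l{\left(-164,-95 \right)} = -3588 - \left(29 - -1968 + 153 \left(-95\right)\right) = -3588 - \left(29 + 1968 - 14535\right) = -3588 - -12538 = -3588 + 12538 = 8950$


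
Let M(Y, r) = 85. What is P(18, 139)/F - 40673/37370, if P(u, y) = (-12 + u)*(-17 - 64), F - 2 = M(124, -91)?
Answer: -7233457/1083730 ≈ -6.6746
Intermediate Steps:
F = 87 (F = 2 + 85 = 87)
P(u, y) = 972 - 81*u (P(u, y) = (-12 + u)*(-81) = 972 - 81*u)
P(18, 139)/F - 40673/37370 = (972 - 81*18)/87 - 40673/37370 = (972 - 1458)*(1/87) - 40673*1/37370 = -486*1/87 - 40673/37370 = -162/29 - 40673/37370 = -7233457/1083730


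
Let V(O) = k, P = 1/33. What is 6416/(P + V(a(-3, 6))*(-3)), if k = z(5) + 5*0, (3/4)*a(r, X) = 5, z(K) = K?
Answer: -105864/247 ≈ -428.60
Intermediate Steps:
a(r, X) = 20/3 (a(r, X) = (4/3)*5 = 20/3)
k = 5 (k = 5 + 5*0 = 5 + 0 = 5)
P = 1/33 ≈ 0.030303
V(O) = 5
6416/(P + V(a(-3, 6))*(-3)) = 6416/(1/33 + 5*(-3)) = 6416/(1/33 - 15) = 6416/(-494/33) = 6416*(-33/494) = -105864/247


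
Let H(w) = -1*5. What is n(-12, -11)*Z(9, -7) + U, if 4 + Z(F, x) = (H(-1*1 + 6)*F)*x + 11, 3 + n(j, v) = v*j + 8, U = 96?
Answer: 44210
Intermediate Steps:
n(j, v) = 5 + j*v (n(j, v) = -3 + (v*j + 8) = -3 + (j*v + 8) = -3 + (8 + j*v) = 5 + j*v)
H(w) = -5
Z(F, x) = 7 - 5*F*x (Z(F, x) = -4 + ((-5*F)*x + 11) = -4 + (-5*F*x + 11) = -4 + (11 - 5*F*x) = 7 - 5*F*x)
n(-12, -11)*Z(9, -7) + U = (5 - 12*(-11))*(7 - 5*9*(-7)) + 96 = (5 + 132)*(7 + 315) + 96 = 137*322 + 96 = 44114 + 96 = 44210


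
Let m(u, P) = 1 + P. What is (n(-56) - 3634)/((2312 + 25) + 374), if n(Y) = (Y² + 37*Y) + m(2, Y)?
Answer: -2625/2711 ≈ -0.96828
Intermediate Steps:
n(Y) = 1 + Y² + 38*Y (n(Y) = (Y² + 37*Y) + (1 + Y) = 1 + Y² + 38*Y)
(n(-56) - 3634)/((2312 + 25) + 374) = ((1 + (-56)² + 38*(-56)) - 3634)/((2312 + 25) + 374) = ((1 + 3136 - 2128) - 3634)/(2337 + 374) = (1009 - 3634)/2711 = -2625*1/2711 = -2625/2711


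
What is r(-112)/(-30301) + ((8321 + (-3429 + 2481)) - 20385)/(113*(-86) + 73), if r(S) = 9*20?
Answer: 392540512/292253145 ≈ 1.3432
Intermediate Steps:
r(S) = 180
r(-112)/(-30301) + ((8321 + (-3429 + 2481)) - 20385)/(113*(-86) + 73) = 180/(-30301) + ((8321 + (-3429 + 2481)) - 20385)/(113*(-86) + 73) = 180*(-1/30301) + ((8321 - 948) - 20385)/(-9718 + 73) = -180/30301 + (7373 - 20385)/(-9645) = -180/30301 - 13012*(-1/9645) = -180/30301 + 13012/9645 = 392540512/292253145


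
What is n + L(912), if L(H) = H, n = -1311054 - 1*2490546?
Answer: -3800688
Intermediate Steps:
n = -3801600 (n = -1311054 - 2490546 = -3801600)
n + L(912) = -3801600 + 912 = -3800688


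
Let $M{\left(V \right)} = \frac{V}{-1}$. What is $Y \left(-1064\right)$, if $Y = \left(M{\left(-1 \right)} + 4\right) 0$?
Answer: $0$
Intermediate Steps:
$M{\left(V \right)} = - V$ ($M{\left(V \right)} = V \left(-1\right) = - V$)
$Y = 0$ ($Y = \left(\left(-1\right) \left(-1\right) + 4\right) 0 = \left(1 + 4\right) 0 = 5 \cdot 0 = 0$)
$Y \left(-1064\right) = 0 \left(-1064\right) = 0$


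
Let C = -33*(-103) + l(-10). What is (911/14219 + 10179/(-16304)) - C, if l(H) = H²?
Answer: -811291071681/231826576 ≈ -3499.6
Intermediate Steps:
C = 3499 (C = -33*(-103) + (-10)² = 3399 + 100 = 3499)
(911/14219 + 10179/(-16304)) - C = (911/14219 + 10179/(-16304)) - 1*3499 = (911*(1/14219) + 10179*(-1/16304)) - 3499 = (911/14219 - 10179/16304) - 3499 = -129882257/231826576 - 3499 = -811291071681/231826576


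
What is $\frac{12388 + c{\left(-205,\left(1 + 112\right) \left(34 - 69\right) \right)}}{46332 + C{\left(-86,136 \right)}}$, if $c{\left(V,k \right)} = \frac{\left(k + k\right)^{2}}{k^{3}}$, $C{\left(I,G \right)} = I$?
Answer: $\frac{24497268}{91451465} \approx 0.26787$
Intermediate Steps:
$c{\left(V,k \right)} = \frac{4}{k}$ ($c{\left(V,k \right)} = \frac{\left(2 k\right)^{2}}{k^{3}} = \frac{4 k^{2}}{k^{3}} = \frac{4}{k}$)
$\frac{12388 + c{\left(-205,\left(1 + 112\right) \left(34 - 69\right) \right)}}{46332 + C{\left(-86,136 \right)}} = \frac{12388 + \frac{4}{\left(1 + 112\right) \left(34 - 69\right)}}{46332 - 86} = \frac{12388 + \frac{4}{113 \left(-35\right)}}{46246} = \left(12388 + \frac{4}{-3955}\right) \frac{1}{46246} = \left(12388 + 4 \left(- \frac{1}{3955}\right)\right) \frac{1}{46246} = \left(12388 - \frac{4}{3955}\right) \frac{1}{46246} = \frac{48994536}{3955} \cdot \frac{1}{46246} = \frac{24497268}{91451465}$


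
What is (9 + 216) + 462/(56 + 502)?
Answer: 21002/93 ≈ 225.83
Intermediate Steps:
(9 + 216) + 462/(56 + 502) = 225 + 462/558 = 225 + 462*(1/558) = 225 + 77/93 = 21002/93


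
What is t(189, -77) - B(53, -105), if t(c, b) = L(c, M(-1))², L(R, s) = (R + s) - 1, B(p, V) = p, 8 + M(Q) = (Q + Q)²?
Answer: 33803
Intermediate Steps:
M(Q) = -8 + 4*Q² (M(Q) = -8 + (Q + Q)² = -8 + (2*Q)² = -8 + 4*Q²)
L(R, s) = -1 + R + s
t(c, b) = (-5 + c)² (t(c, b) = (-1 + c + (-8 + 4*(-1)²))² = (-1 + c + (-8 + 4*1))² = (-1 + c + (-8 + 4))² = (-1 + c - 4)² = (-5 + c)²)
t(189, -77) - B(53, -105) = (-5 + 189)² - 1*53 = 184² - 53 = 33856 - 53 = 33803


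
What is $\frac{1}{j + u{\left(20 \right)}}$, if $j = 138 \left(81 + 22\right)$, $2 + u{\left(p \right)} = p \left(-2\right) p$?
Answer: $\frac{1}{13412} \approx 7.456 \cdot 10^{-5}$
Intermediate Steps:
$u{\left(p \right)} = -2 - 2 p^{2}$ ($u{\left(p \right)} = -2 + p \left(-2\right) p = -2 + - 2 p p = -2 - 2 p^{2}$)
$j = 14214$ ($j = 138 \cdot 103 = 14214$)
$\frac{1}{j + u{\left(20 \right)}} = \frac{1}{14214 - \left(2 + 2 \cdot 20^{2}\right)} = \frac{1}{14214 - 802} = \frac{1}{13412}$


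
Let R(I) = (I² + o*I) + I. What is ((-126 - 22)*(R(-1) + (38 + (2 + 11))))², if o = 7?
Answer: 42406144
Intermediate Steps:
R(I) = I² + 8*I (R(I) = (I² + 7*I) + I = I² + 8*I)
((-126 - 22)*(R(-1) + (38 + (2 + 11))))² = ((-126 - 22)*(-(8 - 1) + (38 + (2 + 11))))² = (-148*(-1*7 + (38 + 13)))² = (-148*(-7 + 51))² = (-148*44)² = (-6512)² = 42406144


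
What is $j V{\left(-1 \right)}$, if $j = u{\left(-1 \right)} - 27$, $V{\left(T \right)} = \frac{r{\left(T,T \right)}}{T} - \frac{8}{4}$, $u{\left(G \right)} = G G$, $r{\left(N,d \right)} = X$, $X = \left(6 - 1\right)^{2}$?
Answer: $702$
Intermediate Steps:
$X = 25$ ($X = 5^{2} = 25$)
$r{\left(N,d \right)} = 25$
$u{\left(G \right)} = G^{2}$
$V{\left(T \right)} = -2 + \frac{25}{T}$ ($V{\left(T \right)} = \frac{25}{T} - \frac{8}{4} = \frac{25}{T} - 2 = -2 + \frac{25}{T}$)
$j = -26$ ($j = \left(-1\right)^{2} - 27 = 1 - 27 = -26$)
$j V{\left(-1 \right)} = - 26 \left(-2 + \frac{25}{-1}\right) = - 26 \left(-2 + 25 \left(-1\right)\right) = - 26 \left(-2 - 25\right) = \left(-26\right) \left(-27\right) = 702$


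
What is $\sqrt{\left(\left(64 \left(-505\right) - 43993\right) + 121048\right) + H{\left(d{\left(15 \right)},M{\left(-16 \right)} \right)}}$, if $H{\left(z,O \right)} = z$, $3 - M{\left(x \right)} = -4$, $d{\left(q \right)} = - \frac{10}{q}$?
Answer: $\frac{\sqrt{402609}}{3} \approx 211.5$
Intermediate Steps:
$M{\left(x \right)} = 7$ ($M{\left(x \right)} = 3 - -4 = 3 + 4 = 7$)
$\sqrt{\left(\left(64 \left(-505\right) - 43993\right) + 121048\right) + H{\left(d{\left(15 \right)},M{\left(-16 \right)} \right)}} = \sqrt{\left(\left(64 \left(-505\right) - 43993\right) + 121048\right) - \frac{10}{15}} = \sqrt{\left(\left(-32320 - 43993\right) + 121048\right) - \frac{2}{3}} = \sqrt{\left(-76313 + 121048\right) - \frac{2}{3}} = \sqrt{44735 - \frac{2}{3}} = \sqrt{\frac{134203}{3}} = \frac{\sqrt{402609}}{3}$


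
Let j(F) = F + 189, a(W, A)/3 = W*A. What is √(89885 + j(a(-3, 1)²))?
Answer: √90155 ≈ 300.26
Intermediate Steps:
a(W, A) = 3*A*W (a(W, A) = 3*(W*A) = 3*(A*W) = 3*A*W)
j(F) = 189 + F
√(89885 + j(a(-3, 1)²)) = √(89885 + (189 + (3*1*(-3))²)) = √(89885 + (189 + (-9)²)) = √(89885 + (189 + 81)) = √(89885 + 270) = √90155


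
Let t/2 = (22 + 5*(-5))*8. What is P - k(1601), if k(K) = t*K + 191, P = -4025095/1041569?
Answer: 79839529738/1041569 ≈ 76653.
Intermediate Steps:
P = -4025095/1041569 (P = -4025095*1/1041569 = -4025095/1041569 ≈ -3.8645)
t = -48 (t = 2*((22 + 5*(-5))*8) = 2*((22 - 25)*8) = 2*(-3*8) = 2*(-24) = -48)
k(K) = 191 - 48*K (k(K) = -48*K + 191 = 191 - 48*K)
P - k(1601) = -4025095/1041569 - (191 - 48*1601) = -4025095/1041569 - (191 - 76848) = -4025095/1041569 - 1*(-76657) = -4025095/1041569 + 76657 = 79839529738/1041569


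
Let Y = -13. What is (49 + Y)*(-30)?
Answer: -1080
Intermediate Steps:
(49 + Y)*(-30) = (49 - 13)*(-30) = 36*(-30) = -1080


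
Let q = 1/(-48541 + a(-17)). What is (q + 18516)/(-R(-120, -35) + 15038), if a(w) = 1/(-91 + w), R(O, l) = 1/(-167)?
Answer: 704804006424/572415580081 ≈ 1.2313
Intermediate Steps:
R(O, l) = -1/167
q = -108/5242429 (q = 1/(-48541 + 1/(-91 - 17)) = 1/(-48541 + 1/(-108)) = 1/(-48541 - 1/108) = 1/(-5242429/108) = -108/5242429 ≈ -2.0601e-5)
(q + 18516)/(-R(-120, -35) + 15038) = (-108/5242429 + 18516)/(-1*(-1/167) + 15038) = 97068815256/(5242429*(1/167 + 15038)) = 97068815256/(5242429*(2511347/167)) = (97068815256/5242429)*(167/2511347) = 704804006424/572415580081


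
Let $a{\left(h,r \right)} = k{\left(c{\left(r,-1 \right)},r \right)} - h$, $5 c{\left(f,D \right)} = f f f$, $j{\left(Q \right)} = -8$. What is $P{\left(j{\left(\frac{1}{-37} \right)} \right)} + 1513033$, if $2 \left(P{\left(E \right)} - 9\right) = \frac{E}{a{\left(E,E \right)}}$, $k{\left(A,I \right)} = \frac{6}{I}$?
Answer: $\frac{43878202}{29} \approx 1.513 \cdot 10^{6}$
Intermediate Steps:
$c{\left(f,D \right)} = \frac{f^{3}}{5}$ ($c{\left(f,D \right)} = \frac{f f f}{5} = \frac{f^{2} f}{5} = \frac{f^{3}}{5}$)
$a{\left(h,r \right)} = - h + \frac{6}{r}$ ($a{\left(h,r \right)} = \frac{6}{r} - h = - h + \frac{6}{r}$)
$P{\left(E \right)} = 9 + \frac{E}{2 \left(- E + \frac{6}{E}\right)}$ ($P{\left(E \right)} = 9 + \frac{E \frac{1}{- E + \frac{6}{E}}}{2} = 9 + \frac{E}{2 \left(- E + \frac{6}{E}\right)}$)
$P{\left(j{\left(\frac{1}{-37} \right)} \right)} + 1513033 = \frac{-108 + 17 \left(-8\right)^{2}}{2 \left(-6 + \left(-8\right)^{2}\right)} + 1513033 = \frac{-108 + 17 \cdot 64}{2 \left(-6 + 64\right)} + 1513033 = \frac{-108 + 1088}{2 \cdot 58} + 1513033 = \frac{1}{2} \cdot \frac{1}{58} \cdot 980 + 1513033 = \frac{245}{29} + 1513033 = \frac{43878202}{29}$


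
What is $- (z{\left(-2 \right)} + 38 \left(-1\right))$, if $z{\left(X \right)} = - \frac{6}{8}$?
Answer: $\frac{155}{4} \approx 38.75$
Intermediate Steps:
$z{\left(X \right)} = - \frac{3}{4}$ ($z{\left(X \right)} = \left(-6\right) \frac{1}{8} = - \frac{3}{4}$)
$- (z{\left(-2 \right)} + 38 \left(-1\right)) = - (- \frac{3}{4} + 38 \left(-1\right)) = - (- \frac{3}{4} - 38) = \left(-1\right) \left(- \frac{155}{4}\right) = \frac{155}{4}$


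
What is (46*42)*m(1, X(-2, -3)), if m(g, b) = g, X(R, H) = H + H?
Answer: 1932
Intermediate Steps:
X(R, H) = 2*H
(46*42)*m(1, X(-2, -3)) = (46*42)*1 = 1932*1 = 1932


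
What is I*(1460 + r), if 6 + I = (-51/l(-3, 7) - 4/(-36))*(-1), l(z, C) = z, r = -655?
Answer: -167440/9 ≈ -18604.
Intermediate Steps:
I = -208/9 (I = -6 + (-51/(-3) - 4/(-36))*(-1) = -6 + (-51*(-⅓) - 4*(-1/36))*(-1) = -6 + (17 + ⅑)*(-1) = -6 + (154/9)*(-1) = -6 - 154/9 = -208/9 ≈ -23.111)
I*(1460 + r) = -208*(1460 - 655)/9 = -208/9*805 = -167440/9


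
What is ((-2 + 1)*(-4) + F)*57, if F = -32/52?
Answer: 2508/13 ≈ 192.92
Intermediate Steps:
F = -8/13 (F = -32*1/52 = -8/13 ≈ -0.61539)
((-2 + 1)*(-4) + F)*57 = ((-2 + 1)*(-4) - 8/13)*57 = (-1*(-4) - 8/13)*57 = (4 - 8/13)*57 = (44/13)*57 = 2508/13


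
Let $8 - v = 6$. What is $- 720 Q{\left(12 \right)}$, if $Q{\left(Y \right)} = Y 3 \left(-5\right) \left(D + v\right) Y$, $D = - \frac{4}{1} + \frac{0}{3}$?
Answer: $-3110400$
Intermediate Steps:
$v = 2$ ($v = 8 - 6 = 2$)
$D = -4$ ($D = \left(-4\right) 1 + 0 \cdot \frac{1}{3} = -4 + 0 = -4$)
$Q{\left(Y \right)} = 30 Y^{2}$ ($Q{\left(Y \right)} = Y 3 \left(-5\right) \left(-4 + 2\right) Y = Y \left(\left(-15\right) \left(-2\right)\right) Y = Y 30 Y = 30 Y Y = 30 Y^{2}$)
$- 720 Q{\left(12 \right)} = - 720 \cdot 30 \cdot 12^{2} = - 720 \cdot 30 \cdot 144 = \left(-720\right) 4320 = -3110400$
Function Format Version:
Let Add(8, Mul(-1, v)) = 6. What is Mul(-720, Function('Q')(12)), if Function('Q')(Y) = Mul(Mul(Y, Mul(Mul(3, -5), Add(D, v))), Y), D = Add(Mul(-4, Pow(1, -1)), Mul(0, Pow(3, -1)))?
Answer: -3110400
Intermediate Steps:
v = 2 (v = Add(8, Mul(-1, 6)) = Add(8, -6) = 2)
D = -4 (D = Add(Mul(-4, 1), Mul(0, Rational(1, 3))) = Add(-4, 0) = -4)
Function('Q')(Y) = Mul(30, Pow(Y, 2)) (Function('Q')(Y) = Mul(Mul(Y, Mul(Mul(3, -5), Add(-4, 2))), Y) = Mul(Mul(Y, Mul(-15, -2)), Y) = Mul(Mul(Y, 30), Y) = Mul(Mul(30, Y), Y) = Mul(30, Pow(Y, 2)))
Mul(-720, Function('Q')(12)) = Mul(-720, Mul(30, Pow(12, 2))) = Mul(-720, Mul(30, 144)) = Mul(-720, 4320) = -3110400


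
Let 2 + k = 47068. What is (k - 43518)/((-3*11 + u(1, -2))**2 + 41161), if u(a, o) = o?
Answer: 1774/21193 ≈ 0.083707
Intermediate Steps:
k = 47066 (k = -2 + 47068 = 47066)
(k - 43518)/((-3*11 + u(1, -2))**2 + 41161) = (47066 - 43518)/((-3*11 - 2)**2 + 41161) = 3548/((-33 - 2)**2 + 41161) = 3548/((-35)**2 + 41161) = 3548/(1225 + 41161) = 3548/42386 = 3548*(1/42386) = 1774/21193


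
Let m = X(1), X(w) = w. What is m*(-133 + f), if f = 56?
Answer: -77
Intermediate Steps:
m = 1
m*(-133 + f) = 1*(-133 + 56) = 1*(-77) = -77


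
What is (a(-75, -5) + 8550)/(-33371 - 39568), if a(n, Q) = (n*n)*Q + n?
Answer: 6550/24313 ≈ 0.26940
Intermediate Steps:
a(n, Q) = n + Q*n² (a(n, Q) = n²*Q + n = Q*n² + n = n + Q*n²)
(a(-75, -5) + 8550)/(-33371 - 39568) = (-75*(1 - 5*(-75)) + 8550)/(-33371 - 39568) = (-75*(1 + 375) + 8550)/(-72939) = (-75*376 + 8550)*(-1/72939) = (-28200 + 8550)*(-1/72939) = -19650*(-1/72939) = 6550/24313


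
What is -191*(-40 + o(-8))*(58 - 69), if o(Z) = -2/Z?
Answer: -334059/4 ≈ -83515.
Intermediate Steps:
-191*(-40 + o(-8))*(58 - 69) = -191*(-40 - 2/(-8))*(58 - 69) = -191*(-40 - 2*(-⅛))*(-11) = -191*(-40 + ¼)*(-11) = -(-30369)*(-11)/4 = -191*1749/4 = -334059/4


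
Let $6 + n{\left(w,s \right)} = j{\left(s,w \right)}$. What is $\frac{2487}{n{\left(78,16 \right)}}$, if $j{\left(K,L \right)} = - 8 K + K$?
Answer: $- \frac{2487}{118} \approx -21.076$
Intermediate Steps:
$j{\left(K,L \right)} = - 7 K$
$n{\left(w,s \right)} = -6 - 7 s$
$\frac{2487}{n{\left(78,16 \right)}} = \frac{2487}{-6 - 112} = \frac{2487}{-118} = 2487 \left(- \frac{1}{118}\right) = - \frac{2487}{118}$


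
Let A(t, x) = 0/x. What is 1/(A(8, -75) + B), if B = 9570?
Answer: 1/9570 ≈ 0.00010449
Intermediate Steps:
A(t, x) = 0
1/(A(8, -75) + B) = 1/(0 + 9570) = 1/9570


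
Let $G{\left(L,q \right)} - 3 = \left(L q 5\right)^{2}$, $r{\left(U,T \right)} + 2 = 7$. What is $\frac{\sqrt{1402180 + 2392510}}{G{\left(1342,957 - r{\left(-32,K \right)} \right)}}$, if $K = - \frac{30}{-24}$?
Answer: $\frac{\sqrt{3794690}}{40805521926403} \approx 4.7739 \cdot 10^{-11}$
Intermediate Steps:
$K = \frac{5}{4}$ ($K = \left(-30\right) \left(- \frac{1}{24}\right) = \frac{5}{4} \approx 1.25$)
$r{\left(U,T \right)} = 5$ ($r{\left(U,T \right)} = -2 + 7 = 5$)
$G{\left(L,q \right)} = 3 + 25 L^{2} q^{2}$ ($G{\left(L,q \right)} = 3 + \left(L q 5\right)^{2} = 3 + \left(5 L q\right)^{2} = 3 + 25 L^{2} q^{2}$)
$\frac{\sqrt{1402180 + 2392510}}{G{\left(1342,957 - r{\left(-32,K \right)} \right)}} = \frac{\sqrt{1402180 + 2392510}}{3 + 25 \cdot 1342^{2} \left(957 - 5\right)^{2}} = \frac{\sqrt{3794690}}{3 + 25 \cdot 1800964 \left(957 - 5\right)^{2}} = \frac{\sqrt{3794690}}{3 + 25 \cdot 1800964 \cdot 952^{2}} = \frac{\sqrt{3794690}}{3 + 25 \cdot 1800964 \cdot 906304} = \frac{\sqrt{3794690}}{3 + 40805521926400} = \frac{\sqrt{3794690}}{40805521926403}$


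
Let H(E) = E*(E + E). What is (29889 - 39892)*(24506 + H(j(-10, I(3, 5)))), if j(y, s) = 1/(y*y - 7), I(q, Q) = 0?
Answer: -2120159817188/8649 ≈ -2.4513e+8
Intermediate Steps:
j(y, s) = 1/(-7 + y²) (j(y, s) = 1/(y² - 7) = 1/(-7 + y²))
H(E) = 2*E² (H(E) = E*(2*E) = 2*E²)
(29889 - 39892)*(24506 + H(j(-10, I(3, 5)))) = (29889 - 39892)*(24506 + 2*(1/(-7 + (-10)²))²) = -10003*(24506 + 2*(1/(-7 + 100))²) = -10003*(24506 + 2*(1/93)²) = -10003*(24506 + 2*(1/8649)) = -10003*(24506 + 2/8649) = -10003*211952396/8649 = -2120159817188/8649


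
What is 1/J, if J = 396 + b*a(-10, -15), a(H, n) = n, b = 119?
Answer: -1/1389 ≈ -0.00071994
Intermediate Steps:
J = -1389 (J = 396 + 119*(-15) = 396 - 1785 = -1389)
1/J = 1/(-1389) = -1/1389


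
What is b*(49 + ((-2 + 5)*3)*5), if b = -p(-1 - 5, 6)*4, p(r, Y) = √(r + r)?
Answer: -752*I*√3 ≈ -1302.5*I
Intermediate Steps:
p(r, Y) = √2*√r (p(r, Y) = √(2*r) = √2*√r)
b = -8*I*√3 (b = -√2*√(-1 - 5)*4 = -√2*√(-6)*4 = -√2*I*√6*4 = -2*I*√3*4 = -8*I*√3 ≈ -13.856*I)
b*(49 + ((-2 + 5)*3)*5) = (-8*I*√3)*(49 + ((-2 + 5)*3)*5) = (-8*I*√3)*(49 + (3*3)*5) = (-8*I*√3)*(49 + 9*5) = (-8*I*√3)*(49 + 45) = -8*I*√3*94 = -752*I*√3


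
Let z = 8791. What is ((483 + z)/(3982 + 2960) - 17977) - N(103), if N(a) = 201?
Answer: -63091201/3471 ≈ -18177.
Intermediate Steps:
((483 + z)/(3982 + 2960) - 17977) - N(103) = ((483 + 8791)/(3982 + 2960) - 17977) - 1*201 = (9274/6942 - 17977) - 201 = (9274*(1/6942) - 17977) - 201 = (4637/3471 - 17977) - 201 = -62393530/3471 - 201 = -63091201/3471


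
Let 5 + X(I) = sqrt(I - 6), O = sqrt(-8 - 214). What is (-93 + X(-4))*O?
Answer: I*sqrt(222)*(-98 + I*sqrt(10)) ≈ -47.117 - 1460.2*I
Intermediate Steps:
O = I*sqrt(222) (O = sqrt(-222) = I*sqrt(222) ≈ 14.9*I)
X(I) = -5 + sqrt(-6 + I) (X(I) = -5 + sqrt(I - 6) = -5 + sqrt(-6 + I))
(-93 + X(-4))*O = (-93 + (-5 + sqrt(-6 - 4)))*(I*sqrt(222)) = (-93 + (-5 + sqrt(-10)))*(I*sqrt(222)) = (-93 + (-5 + I*sqrt(10)))*(I*sqrt(222)) = (-98 + I*sqrt(10))*(I*sqrt(222)) = I*sqrt(222)*(-98 + I*sqrt(10))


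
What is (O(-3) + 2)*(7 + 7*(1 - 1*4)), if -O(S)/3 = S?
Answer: -154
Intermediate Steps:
O(S) = -3*S
(O(-3) + 2)*(7 + 7*(1 - 1*4)) = (-3*(-3) + 2)*(7 + 7*(1 - 1*4)) = (9 + 2)*(7 + 7*(1 - 4)) = 11*(7 + 7*(-3)) = 11*(7 - 21) = 11*(-14) = -154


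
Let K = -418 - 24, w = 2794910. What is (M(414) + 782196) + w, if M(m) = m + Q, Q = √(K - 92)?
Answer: 3577520 + I*√534 ≈ 3.5775e+6 + 23.108*I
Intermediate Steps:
K = -442
Q = I*√534 (Q = √(-442 - 92) = √(-534) = I*√534 ≈ 23.108*I)
M(m) = m + I*√534
(M(414) + 782196) + w = ((414 + I*√534) + 782196) + 2794910 = (782610 + I*√534) + 2794910 = 3577520 + I*√534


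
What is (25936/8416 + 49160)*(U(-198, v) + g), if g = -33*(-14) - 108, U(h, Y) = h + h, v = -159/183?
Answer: -543055401/263 ≈ -2.0649e+6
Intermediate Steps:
v = -53/61 (v = -159*1/183 = -53/61 ≈ -0.86885)
U(h, Y) = 2*h
g = 354 (g = 462 - 108 = 354)
(25936/8416 + 49160)*(U(-198, v) + g) = (25936/8416 + 49160)*(2*(-198) + 354) = (25936*(1/8416) + 49160)*(-396 + 354) = (1621/526 + 49160)*(-42) = (25859781/526)*(-42) = -543055401/263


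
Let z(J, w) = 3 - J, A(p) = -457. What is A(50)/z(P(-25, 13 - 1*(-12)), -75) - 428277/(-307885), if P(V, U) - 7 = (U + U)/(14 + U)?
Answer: 5575659417/63424310 ≈ 87.910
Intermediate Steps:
P(V, U) = 7 + 2*U/(14 + U) (P(V, U) = 7 + (U + U)/(14 + U) = 7 + (2*U)/(14 + U) = 7 + 2*U/(14 + U))
A(50)/z(P(-25, 13 - 1*(-12)), -75) - 428277/(-307885) = -457/(3 - (98 + 9*(13 - 1*(-12)))/(14 + (13 - 1*(-12)))) - 428277/(-307885) = -457/(3 - (98 + 9*(13 + 12))/(14 + (13 + 12))) - 428277*(-1/307885) = -457/(3 - (98 + 9*25)/(14 + 25)) + 428277/307885 = -457/(3 - (98 + 225)/39) + 428277/307885 = -457/(3 - 323/39) + 428277/307885 = -457/(-206/39) + 428277/307885 = -457*(-39/206) + 428277/307885 = 17823/206 + 428277/307885 = 5575659417/63424310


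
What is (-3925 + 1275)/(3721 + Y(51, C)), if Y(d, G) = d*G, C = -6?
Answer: -530/683 ≈ -0.77599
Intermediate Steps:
Y(d, G) = G*d
(-3925 + 1275)/(3721 + Y(51, C)) = (-3925 + 1275)/(3721 - 6*51) = -2650/(3721 - 306) = -2650/3415 = -2650*1/3415 = -530/683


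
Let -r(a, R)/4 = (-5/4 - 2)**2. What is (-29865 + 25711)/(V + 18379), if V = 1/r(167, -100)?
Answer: -702026/3106047 ≈ -0.22602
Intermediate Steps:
r(a, R) = -169/4 (r(a, R) = -4*(-5/4 - 2)**2 = -4*(-13/4)**2 = -4*169/16 = -169/4)
V = -4/169 (V = 1/(-169/4) = -4/169 ≈ -0.023669)
(-29865 + 25711)/(V + 18379) = (-29865 + 25711)/(-4/169 + 18379) = -4154/3106047/169 = -4154*169/3106047 = -702026/3106047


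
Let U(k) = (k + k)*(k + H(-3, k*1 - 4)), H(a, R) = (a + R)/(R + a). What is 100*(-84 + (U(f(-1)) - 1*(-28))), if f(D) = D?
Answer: -5600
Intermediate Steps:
H(a, R) = 1 (H(a, R) = (R + a)/(R + a) = 1)
U(k) = 2*k*(1 + k) (U(k) = (k + k)*(k + 1) = (2*k)*(1 + k) = 2*k*(1 + k))
100*(-84 + (U(f(-1)) - 1*(-28))) = 100*(-84 + (2*(-1)*(1 - 1) - 1*(-28))) = 100*(-84 + (2*(-1)*0 + 28)) = 100*(-84 + (0 + 28)) = 100*(-84 + 28) = 100*(-56) = -5600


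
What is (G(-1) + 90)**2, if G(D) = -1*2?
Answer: 7744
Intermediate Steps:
G(D) = -2
(G(-1) + 90)**2 = (-2 + 90)**2 = 88**2 = 7744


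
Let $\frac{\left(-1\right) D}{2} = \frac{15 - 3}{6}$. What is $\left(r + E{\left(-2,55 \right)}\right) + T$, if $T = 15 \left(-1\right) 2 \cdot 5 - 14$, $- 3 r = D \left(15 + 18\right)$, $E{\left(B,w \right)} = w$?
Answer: $-65$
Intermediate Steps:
$D = -4$ ($D = - 2 \frac{15 - 3}{6} = - 2 \left(15 - 3\right) \frac{1}{6} = - 2 \cdot 12 \cdot \frac{1}{6} = \left(-2\right) 2 = -4$)
$r = 44$ ($r = - \frac{\left(-4\right) \left(15 + 18\right)}{3} = - \frac{\left(-4\right) 33}{3} = \left(- \frac{1}{3}\right) \left(-132\right) = 44$)
$T = -164$ ($T = 15 \left(\left(-2\right) 5\right) - 14 = 15 \left(-10\right) - 14 = -150 - 14 = -164$)
$\left(r + E{\left(-2,55 \right)}\right) + T = \left(44 + 55\right) - 164 = 99 - 164 = -65$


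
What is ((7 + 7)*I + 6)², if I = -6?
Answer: 6084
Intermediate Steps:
((7 + 7)*I + 6)² = ((7 + 7)*(-6) + 6)² = (14*(-6) + 6)² = (-84 + 6)² = (-78)² = 6084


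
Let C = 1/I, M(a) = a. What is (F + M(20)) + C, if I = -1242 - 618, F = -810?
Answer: -1469401/1860 ≈ -790.00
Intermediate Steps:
I = -1860
C = -1/1860 (C = 1/(-1860) = -1/1860 ≈ -0.00053763)
(F + M(20)) + C = (-810 + 20) - 1/1860 = -790 - 1/1860 = -1469401/1860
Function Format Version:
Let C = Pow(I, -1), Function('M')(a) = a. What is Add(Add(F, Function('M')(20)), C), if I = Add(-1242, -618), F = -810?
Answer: Rational(-1469401, 1860) ≈ -790.00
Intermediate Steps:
I = -1860
C = Rational(-1, 1860) (C = Pow(-1860, -1) = Rational(-1, 1860) ≈ -0.00053763)
Add(Add(F, Function('M')(20)), C) = Add(Add(-810, 20), Rational(-1, 1860)) = Add(-790, Rational(-1, 1860)) = Rational(-1469401, 1860)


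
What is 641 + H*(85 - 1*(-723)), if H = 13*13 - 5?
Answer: 133153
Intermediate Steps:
H = 164 (H = 169 - 5 = 164)
641 + H*(85 - 1*(-723)) = 641 + 164*(85 - 1*(-723)) = 641 + 164*(85 + 723) = 641 + 164*808 = 641 + 132512 = 133153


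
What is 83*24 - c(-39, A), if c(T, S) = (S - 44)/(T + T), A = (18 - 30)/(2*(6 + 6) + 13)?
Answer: 2873636/1443 ≈ 1991.4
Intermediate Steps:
A = -12/37 (A = -12/(2*12 + 13) = -12/(24 + 13) = -12/37 ≈ -0.32432)
c(T, S) = (-44 + S)/(2*T) (c(T, S) = (-44 + S)/((2*T)) = (-44 + S)*(1/(2*T)) = (-44 + S)/(2*T))
83*24 - c(-39, A) = 83*24 - (-44 - 12/37)/(2*(-39)) = 1992 - (-1)*(-1640)/(2*39*37) = 1992 - 1*820/1443 = 1992 - 820/1443 = 2873636/1443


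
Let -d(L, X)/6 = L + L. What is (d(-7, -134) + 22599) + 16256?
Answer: 38939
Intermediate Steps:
d(L, X) = -12*L (d(L, X) = -6*(L + L) = -12*L)
(d(-7, -134) + 22599) + 16256 = (-12*(-7) + 22599) + 16256 = (84 + 22599) + 16256 = 22683 + 16256 = 38939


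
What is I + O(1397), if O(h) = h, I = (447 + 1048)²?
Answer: 2236422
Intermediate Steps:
I = 2235025 (I = 1495² = 2235025)
I + O(1397) = 2235025 + 1397 = 2236422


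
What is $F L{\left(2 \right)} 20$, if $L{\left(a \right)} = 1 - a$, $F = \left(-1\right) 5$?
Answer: $100$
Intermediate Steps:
$F = -5$
$F L{\left(2 \right)} 20 = - 5 \left(1 - 2\right) 20 = \left(-5\right) \left(-1\right) 20 = 5 \cdot 20 = 100$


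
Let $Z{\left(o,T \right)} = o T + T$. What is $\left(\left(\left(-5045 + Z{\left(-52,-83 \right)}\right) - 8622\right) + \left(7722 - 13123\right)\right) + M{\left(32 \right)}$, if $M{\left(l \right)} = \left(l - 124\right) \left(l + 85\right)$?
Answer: $-25599$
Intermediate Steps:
$M{\left(l \right)} = \left(-124 + l\right) \left(85 + l\right)$
$Z{\left(o,T \right)} = T + T o$ ($Z{\left(o,T \right)} = T o + T = T + T o$)
$\left(\left(\left(-5045 + Z{\left(-52,-83 \right)}\right) - 8622\right) + \left(7722 - 13123\right)\right) + M{\left(32 \right)} = \left(\left(\left(-5045 - 83 \left(1 - 52\right)\right) - 8622\right) + \left(7722 - 13123\right)\right) - \left(11788 - 1024\right) = \left(\left(\left(-5045 - -4233\right) - 8622\right) - 5401\right) - 10764 = \left(\left(\left(-5045 + 4233\right) - 8622\right) - 5401\right) - 10764 = \left(\left(-812 - 8622\right) - 5401\right) - 10764 = \left(-9434 - 5401\right) - 10764 = -14835 - 10764 = -25599$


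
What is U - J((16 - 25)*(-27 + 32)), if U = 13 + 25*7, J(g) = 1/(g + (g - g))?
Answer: 8461/45 ≈ 188.02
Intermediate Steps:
J(g) = 1/g (J(g) = 1/(g + 0) = 1/g)
U = 188 (U = 13 + 175 = 188)
U - J((16 - 25)*(-27 + 32)) = 188 - 1/((16 - 25)*(-27 + 32)) = 188 - 1/((-9*5)) = 188 - 1/(-45) = 188 - 1*(-1/45) = 188 + 1/45 = 8461/45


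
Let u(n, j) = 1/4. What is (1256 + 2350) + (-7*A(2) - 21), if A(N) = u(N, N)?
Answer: 14333/4 ≈ 3583.3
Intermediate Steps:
u(n, j) = 1/4
A(N) = 1/4
(1256 + 2350) + (-7*A(2) - 21) = (1256 + 2350) + (-7*1/4 - 21) = 3606 + (-7/4 - 21) = 3606 - 91/4 = 14333/4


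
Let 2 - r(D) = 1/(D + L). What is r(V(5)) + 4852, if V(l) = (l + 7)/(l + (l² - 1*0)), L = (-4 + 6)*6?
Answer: 300943/62 ≈ 4853.9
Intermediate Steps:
L = 12 (L = 2*6 = 12)
V(l) = (7 + l)/(l + l²) (V(l) = (7 + l)/(l + (l² + 0)) = (7 + l)/(l + l²))
r(D) = 2 - 1/(12 + D) (r(D) = 2 - 1/(D + 12) = 2 - 1/(12 + D))
r(V(5)) + 4852 = (23 + 2*((7 + 5)/(5*(1 + 5))))/(12 + (7 + 5)/(5*(1 + 5))) + 4852 = (23 + 2*((⅕)*12/6))/(12 + (⅕)*12/6) + 4852 = (23 + 2*((⅕)*(⅙)*12))/(12 + (⅕)*(⅙)*12) + 4852 = (23 + 2*(⅖))/(12 + ⅖) + 4852 = (23 + ⅘)/(62/5) + 4852 = (5/62)*(119/5) + 4852 = 119/62 + 4852 = 300943/62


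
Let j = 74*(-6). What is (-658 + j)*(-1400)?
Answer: 1542800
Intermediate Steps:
j = -444
(-658 + j)*(-1400) = (-658 - 444)*(-1400) = -1102*(-1400) = 1542800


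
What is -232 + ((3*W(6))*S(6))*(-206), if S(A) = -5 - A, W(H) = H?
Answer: 40556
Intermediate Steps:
-232 + ((3*W(6))*S(6))*(-206) = -232 + ((3*6)*(-5 - 1*6))*(-206) = -232 + (18*(-5 - 6))*(-206) = -232 + (18*(-11))*(-206) = -232 - 198*(-206) = -232 + 40788 = 40556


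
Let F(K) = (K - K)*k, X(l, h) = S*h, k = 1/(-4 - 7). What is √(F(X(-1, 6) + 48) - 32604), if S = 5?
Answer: 2*I*√8151 ≈ 180.57*I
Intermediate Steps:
k = -1/11 (k = 1/(-11) = -1/11 ≈ -0.090909)
X(l, h) = 5*h
F(K) = 0 (F(K) = (K - K)*(-1/11) = 0*(-1/11) = 0)
√(F(X(-1, 6) + 48) - 32604) = √(0 - 32604) = √(-32604) = 2*I*√8151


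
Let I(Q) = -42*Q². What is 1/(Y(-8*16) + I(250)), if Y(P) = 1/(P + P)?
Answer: -256/672000001 ≈ -3.8095e-7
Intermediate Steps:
Y(P) = 1/(2*P)
1/(Y(-8*16) + I(250)) = 1/(1/(2*((-8*16))) - 42*250²) = 1/((½)/(-128) - 42*62500) = 1/((½)*(-1/128) - 2625000) = 1/(-1/256 - 2625000) = 1/(-672000001/256) = -256/672000001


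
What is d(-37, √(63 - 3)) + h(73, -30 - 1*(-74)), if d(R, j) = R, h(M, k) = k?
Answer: 7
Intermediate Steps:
d(-37, √(63 - 3)) + h(73, -30 - 1*(-74)) = -37 + (-30 - 1*(-74)) = -37 + (-30 + 74) = -37 + 44 = 7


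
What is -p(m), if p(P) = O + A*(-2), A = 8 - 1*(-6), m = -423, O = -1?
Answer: 29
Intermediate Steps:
A = 14 (A = 8 + 6 = 14)
p(P) = -29 (p(P) = -1 + 14*(-2) = -1 - 28 = -29)
-p(m) = -1*(-29) = 29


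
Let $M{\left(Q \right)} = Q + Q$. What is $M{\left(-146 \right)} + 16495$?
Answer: $16203$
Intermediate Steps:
$M{\left(Q \right)} = 2 Q$
$M{\left(-146 \right)} + 16495 = 2 \left(-146\right) + 16495 = -292 + 16495 = 16203$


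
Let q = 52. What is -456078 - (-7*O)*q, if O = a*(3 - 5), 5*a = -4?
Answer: -2277478/5 ≈ -4.5550e+5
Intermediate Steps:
a = -4/5 (a = (1/5)*(-4) = -4/5 ≈ -0.80000)
O = 8/5 (O = -4*(3 - 5)/5 = -4/5*(-2) = 8/5 ≈ 1.6000)
-456078 - (-7*O)*q = -456078 - (-7*8/5)*52 = -456078 - (-56)*52/5 = -456078 - 1*(-2912/5) = -456078 + 2912/5 = -2277478/5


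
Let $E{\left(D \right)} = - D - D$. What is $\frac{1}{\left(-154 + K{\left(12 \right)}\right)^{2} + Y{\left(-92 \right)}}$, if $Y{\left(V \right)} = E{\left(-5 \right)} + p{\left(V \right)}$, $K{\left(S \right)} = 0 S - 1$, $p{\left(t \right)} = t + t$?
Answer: $\frac{1}{23851} \approx 4.1927 \cdot 10^{-5}$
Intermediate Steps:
$p{\left(t \right)} = 2 t$
$K{\left(S \right)} = -1$ ($K{\left(S \right)} = 0 - 1 = -1$)
$E{\left(D \right)} = - 2 D$
$Y{\left(V \right)} = 10 + 2 V$ ($Y{\left(V \right)} = \left(-2\right) \left(-5\right) + 2 V = 10 + 2 V$)
$\frac{1}{\left(-154 + K{\left(12 \right)}\right)^{2} + Y{\left(-92 \right)}} = \frac{1}{\left(-154 - 1\right)^{2} + \left(10 + 2 \left(-92\right)\right)} = \frac{1}{\left(-155\right)^{2} + \left(10 - 184\right)} = \frac{1}{24025 - 174} = \frac{1}{23851}$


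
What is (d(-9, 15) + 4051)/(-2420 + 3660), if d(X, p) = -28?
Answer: 4023/1240 ≈ 3.2444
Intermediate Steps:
(d(-9, 15) + 4051)/(-2420 + 3660) = (-28 + 4051)/(-2420 + 3660) = 4023/1240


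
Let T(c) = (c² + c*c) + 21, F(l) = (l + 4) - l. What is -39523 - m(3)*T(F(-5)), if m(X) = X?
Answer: -39682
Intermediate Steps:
F(l) = 4 (F(l) = (4 + l) - l = 4)
T(c) = 21 + 2*c² (T(c) = (c² + c²) + 21 = 2*c² + 21 = 21 + 2*c²)
-39523 - m(3)*T(F(-5)) = -39523 - 3*(21 + 2*4²) = -39523 - 3*(21 + 2*16) = -39523 - 3*(21 + 32) = -39523 - 3*53 = -39523 - 1*159 = -39523 - 159 = -39682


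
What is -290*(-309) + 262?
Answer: 89872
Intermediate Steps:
-290*(-309) + 262 = 89610 + 262 = 89872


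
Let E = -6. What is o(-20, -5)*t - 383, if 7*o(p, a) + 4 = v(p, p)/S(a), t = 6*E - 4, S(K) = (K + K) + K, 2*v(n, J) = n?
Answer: -7643/21 ≈ -363.95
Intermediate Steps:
v(n, J) = n/2
S(K) = 3*K (S(K) = 2*K + K = 3*K)
t = -40 (t = 6*(-6) - 4 = -36 - 4 = -40)
o(p, a) = -4/7 + p/(42*a) (o(p, a) = -4/7 + ((p/2)/((3*a)))/7 = -4/7 + ((p/2)*(1/(3*a)))/7 = -4/7 + (p/(6*a))/7 = -4/7 + p/(42*a))
o(-20, -5)*t - 383 = ((1/42)*(-20 - 24*(-5))/(-5))*(-40) - 383 = ((1/42)*(-1/5)*(-20 + 120))*(-40) - 383 = ((1/42)*(-1/5)*100)*(-40) - 383 = -10/21*(-40) - 383 = 400/21 - 383 = -7643/21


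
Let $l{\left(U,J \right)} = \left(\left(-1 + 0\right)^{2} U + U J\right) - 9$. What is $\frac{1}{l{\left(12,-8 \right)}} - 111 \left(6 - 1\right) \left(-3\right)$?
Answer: $\frac{154844}{93} \approx 1665.0$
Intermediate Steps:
$l{\left(U,J \right)} = -9 + U + J U$ ($l{\left(U,J \right)} = \left(\left(-1\right)^{2} U + J U\right) - 9 = \left(1 U + J U\right) - 9 = \left(U + J U\right) - 9 = -9 + U + J U$)
$\frac{1}{l{\left(12,-8 \right)}} - 111 \left(6 - 1\right) \left(-3\right) = \frac{1}{-9 + 12 - 96} - 111 \left(6 - 1\right) \left(-3\right) = \frac{1}{-9 + 12 - 96} - 111 \cdot 5 \left(-3\right) = \frac{1}{-93} - -1665 = - \frac{1}{93} + 1665 = \frac{154844}{93}$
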